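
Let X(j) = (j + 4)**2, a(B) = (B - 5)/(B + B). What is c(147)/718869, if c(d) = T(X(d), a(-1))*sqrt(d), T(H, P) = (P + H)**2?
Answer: 3640156912*sqrt(3)/718869 ≈ 8770.6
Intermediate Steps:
a(B) = (-5 + B)/(2*B) (a(B) = (-5 + B)/((2*B)) = (-5 + B)*(1/(2*B)) = (-5 + B)/(2*B))
X(j) = (4 + j)**2
T(H, P) = (H + P)**2
c(d) = sqrt(d)*(3 + (4 + d)**2)**2 (c(d) = ((4 + d)**2 + (1/2)*(-5 - 1)/(-1))**2*sqrt(d) = ((4 + d)**2 + (1/2)*(-1)*(-6))**2*sqrt(d) = ((4 + d)**2 + 3)**2*sqrt(d) = (3 + (4 + d)**2)**2*sqrt(d) = sqrt(d)*(3 + (4 + d)**2)**2)
c(147)/718869 = (sqrt(147)*(3 + (4 + 147)**2)**2)/718869 = ((7*sqrt(3))*(3 + 151**2)**2)*(1/718869) = ((7*sqrt(3))*(3 + 22801)**2)*(1/718869) = ((7*sqrt(3))*22804**2)*(1/718869) = ((7*sqrt(3))*520022416)*(1/718869) = (3640156912*sqrt(3))*(1/718869) = 3640156912*sqrt(3)/718869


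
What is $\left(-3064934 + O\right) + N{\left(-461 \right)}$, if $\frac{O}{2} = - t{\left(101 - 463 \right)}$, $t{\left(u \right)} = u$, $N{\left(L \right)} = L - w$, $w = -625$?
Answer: $-3064046$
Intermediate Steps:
$N{\left(L \right)} = 625 + L$ ($N{\left(L \right)} = L - -625 = L + 625 = 625 + L$)
$O = 724$ ($O = 2 \left(- (101 - 463)\right) = 2 \left(\left(-1\right) \left(-362\right)\right) = 2 \cdot 362 = 724$)
$\left(-3064934 + O\right) + N{\left(-461 \right)} = \left(-3064934 + 724\right) + \left(625 - 461\right) = -3064210 + 164 = -3064046$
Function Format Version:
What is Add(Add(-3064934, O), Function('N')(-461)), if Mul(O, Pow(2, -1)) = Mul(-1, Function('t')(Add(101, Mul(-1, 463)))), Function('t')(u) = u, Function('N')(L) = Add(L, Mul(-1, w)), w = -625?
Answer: -3064046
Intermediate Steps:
Function('N')(L) = Add(625, L) (Function('N')(L) = Add(L, Mul(-1, -625)) = Add(L, 625) = Add(625, L))
O = 724 (O = Mul(2, Mul(-1, Add(101, Mul(-1, 463)))) = Mul(2, Mul(-1, Add(101, -463))) = Mul(2, Mul(-1, -362)) = Mul(2, 362) = 724)
Add(Add(-3064934, O), Function('N')(-461)) = Add(Add(-3064934, 724), Add(625, -461)) = Add(-3064210, 164) = -3064046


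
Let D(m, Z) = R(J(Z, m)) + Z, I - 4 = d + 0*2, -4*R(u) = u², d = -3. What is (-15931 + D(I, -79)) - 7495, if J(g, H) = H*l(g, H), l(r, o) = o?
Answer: -94021/4 ≈ -23505.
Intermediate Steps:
J(g, H) = H² (J(g, H) = H*H = H²)
R(u) = -u²/4
I = 1 (I = 4 + (-3 + 0*2) = 4 + (-3 + 0) = 4 - 3 = 1)
D(m, Z) = Z - m⁴/4 (D(m, Z) = -m⁴/4 + Z = Z - m⁴/4)
(-15931 + D(I, -79)) - 7495 = (-15931 + (-79 - ¼*1⁴)) - 7495 = (-15931 + (-79 - ¼*1)) - 7495 = (-15931 + (-79 - ¼)) - 7495 = (-15931 - 317/4) - 7495 = -64041/4 - 7495 = -94021/4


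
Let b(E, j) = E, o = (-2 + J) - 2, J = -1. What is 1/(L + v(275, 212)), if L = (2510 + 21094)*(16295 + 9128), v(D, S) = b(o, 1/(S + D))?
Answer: 1/600084487 ≈ 1.6664e-9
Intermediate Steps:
o = -5 (o = (-2 - 1) - 2 = -3 - 2 = -5)
v(D, S) = -5
L = 600084492 (L = 23604*25423 = 600084492)
1/(L + v(275, 212)) = 1/(600084492 - 5) = 1/600084487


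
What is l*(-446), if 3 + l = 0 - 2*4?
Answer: 4906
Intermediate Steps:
l = -11 (l = -3 + (0 - 2*4) = -3 + (0 - 8) = -3 - 8 = -11)
l*(-446) = -11*(-446) = 4906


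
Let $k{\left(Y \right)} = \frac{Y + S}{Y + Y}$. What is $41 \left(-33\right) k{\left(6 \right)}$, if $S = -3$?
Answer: $- \frac{1353}{4} \approx -338.25$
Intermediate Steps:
$k{\left(Y \right)} = \frac{-3 + Y}{2 Y}$ ($k{\left(Y \right)} = \frac{Y - 3}{Y + Y} = \frac{-3 + Y}{2 Y}$)
$41 \left(-33\right) k{\left(6 \right)} = 41 \left(-33\right) \frac{-3 + 6}{2 \cdot 6} = - 1353 \cdot \frac{1}{2} \cdot \frac{1}{6} \cdot 3 = \left(-1353\right) \frac{1}{4} = - \frac{1353}{4}$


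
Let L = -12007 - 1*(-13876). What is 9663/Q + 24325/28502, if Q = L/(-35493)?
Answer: -3258417651931/17756746 ≈ -1.8350e+5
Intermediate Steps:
L = 1869 (L = -12007 + 13876 = 1869)
Q = -623/11831 (Q = 1869/(-35493) = 1869*(-1/35493) = -623/11831 ≈ -0.052658)
9663/Q + 24325/28502 = 9663/(-623/11831) + 24325/28502 = 9663*(-11831/623) + 24325*(1/28502) = -114322953/623 + 24325/28502 = -3258417651931/17756746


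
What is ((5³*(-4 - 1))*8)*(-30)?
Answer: 150000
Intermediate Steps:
((5³*(-4 - 1))*8)*(-30) = ((125*(-5))*8)*(-30) = -625*8*(-30) = -5000*(-30) = 150000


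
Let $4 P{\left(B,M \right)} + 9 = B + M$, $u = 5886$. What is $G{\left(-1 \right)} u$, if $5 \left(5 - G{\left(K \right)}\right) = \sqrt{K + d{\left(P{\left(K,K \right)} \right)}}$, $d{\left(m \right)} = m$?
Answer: $29430 - \frac{2943 i \sqrt{15}}{5} \approx 29430.0 - 2279.6 i$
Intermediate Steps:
$P{\left(B,M \right)} = - \frac{9}{4} + \frac{B}{4} + \frac{M}{4}$ ($P{\left(B,M \right)} = - \frac{9}{4} + \frac{B + M}{4} = - \frac{9}{4} + \left(\frac{B}{4} + \frac{M}{4}\right) = - \frac{9}{4} + \frac{B}{4} + \frac{M}{4}$)
$G{\left(K \right)} = 5 - \frac{\sqrt{- \frac{9}{4} + \frac{3 K}{2}}}{5}$ ($G{\left(K \right)} = 5 - \frac{\sqrt{K + \left(- \frac{9}{4} + \frac{K}{4} + \frac{K}{4}\right)}}{5} = 5 - \frac{\sqrt{K + \left(- \frac{9}{4} + \frac{K}{2}\right)}}{5} = 5 - \frac{\sqrt{- \frac{9}{4} + \frac{3 K}{2}}}{5}$)
$G{\left(-1 \right)} u = \left(5 - \frac{\sqrt{-9 + 6 \left(-1\right)}}{10}\right) 5886 = \left(5 - \frac{\sqrt{-9 - 6}}{10}\right) 5886 = \left(5 - \frac{\sqrt{-15}}{10}\right) 5886 = \left(5 - \frac{i \sqrt{15}}{10}\right) 5886 = 29430 - \frac{2943 i \sqrt{15}}{5}$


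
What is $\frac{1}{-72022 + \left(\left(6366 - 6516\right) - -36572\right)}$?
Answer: $- \frac{1}{35600} \approx -2.809 \cdot 10^{-5}$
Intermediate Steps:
$\frac{1}{-72022 + \left(\left(6366 - 6516\right) - -36572\right)} = \frac{1}{-72022 + \left(\left(6366 - 6516\right) + 36572\right)} = \frac{1}{-72022 + \left(-150 + 36572\right)} = \frac{1}{-72022 + 36422} = \frac{1}{-35600} = - \frac{1}{35600}$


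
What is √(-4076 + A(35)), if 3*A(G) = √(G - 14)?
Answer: √(-36684 + 3*√21)/3 ≈ 63.832*I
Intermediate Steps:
A(G) = √(-14 + G)/3 (A(G) = √(G - 14)/3 = √(-14 + G)/3)
√(-4076 + A(35)) = √(-4076 + √(-14 + 35)/3) = √(-4076 + √21/3)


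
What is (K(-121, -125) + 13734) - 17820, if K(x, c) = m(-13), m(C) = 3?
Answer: -4083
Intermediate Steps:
K(x, c) = 3
(K(-121, -125) + 13734) - 17820 = (3 + 13734) - 17820 = 13737 - 17820 = -4083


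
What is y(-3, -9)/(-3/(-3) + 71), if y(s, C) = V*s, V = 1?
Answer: -1/24 ≈ -0.041667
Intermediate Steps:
y(s, C) = s (y(s, C) = 1*s = s)
y(-3, -9)/(-3/(-3) + 71) = -3/(-3/(-3) + 71) = -3/(-3*(-1)/3 + 71) = -3/(-1*(-1) + 71) = -3/(1 + 71) = -3/72 = (1/72)*(-3) = -1/24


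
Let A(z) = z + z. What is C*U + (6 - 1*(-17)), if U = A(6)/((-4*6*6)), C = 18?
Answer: 43/2 ≈ 21.500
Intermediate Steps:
A(z) = 2*z
U = -1/12 (U = (2*6)/((-4*6*6)) = 12/((-24*6)) = 12/(-144) = 12*(-1/144) = -1/12 ≈ -0.083333)
C*U + (6 - 1*(-17)) = 18*(-1/12) + (6 - 1*(-17)) = -3/2 + (6 + 17) = -3/2 + 23 = 43/2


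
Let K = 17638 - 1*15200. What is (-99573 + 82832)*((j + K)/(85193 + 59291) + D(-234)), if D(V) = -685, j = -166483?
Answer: 1659628828485/144484 ≈ 1.1487e+7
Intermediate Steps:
K = 2438 (K = 17638 - 15200 = 2438)
(-99573 + 82832)*((j + K)/(85193 + 59291) + D(-234)) = (-99573 + 82832)*((-166483 + 2438)/(85193 + 59291) - 685) = -16741*(-164045/144484 - 685) = -16741*(-99135585/144484) = 1659628828485/144484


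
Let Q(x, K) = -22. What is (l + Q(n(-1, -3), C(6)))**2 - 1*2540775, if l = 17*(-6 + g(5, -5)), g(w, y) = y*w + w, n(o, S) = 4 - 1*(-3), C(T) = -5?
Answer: -2325479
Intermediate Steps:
n(o, S) = 7 (n(o, S) = 4 + 3 = 7)
g(w, y) = w + w*y (g(w, y) = w*y + w = w + w*y)
l = -442 (l = 17*(-6 + 5*(1 - 5)) = 17*(-6 + 5*(-4)) = 17*(-6 - 20) = 17*(-26) = -442)
(l + Q(n(-1, -3), C(6)))**2 - 1*2540775 = (-442 - 22)**2 - 1*2540775 = (-464)**2 - 2540775 = 215296 - 2540775 = -2325479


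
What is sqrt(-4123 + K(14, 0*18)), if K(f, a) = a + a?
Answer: I*sqrt(4123) ≈ 64.211*I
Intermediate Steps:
K(f, a) = 2*a
sqrt(-4123 + K(14, 0*18)) = sqrt(-4123 + 2*(0*18)) = sqrt(-4123 + 2*0) = sqrt(-4123 + 0) = sqrt(-4123) = I*sqrt(4123)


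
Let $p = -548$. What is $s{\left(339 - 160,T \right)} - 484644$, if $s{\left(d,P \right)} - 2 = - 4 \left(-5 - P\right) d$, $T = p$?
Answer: $-873430$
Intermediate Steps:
$T = -548$
$s{\left(d,P \right)} = 2 + d \left(20 + 4 P\right)$ ($s{\left(d,P \right)} = 2 + - 4 \left(-5 - P\right) d = 2 + \left(20 + 4 P\right) d = 2 + d \left(20 + 4 P\right)$)
$s{\left(339 - 160,T \right)} - 484644 = \left(2 + 20 \left(339 - 160\right) + 4 \left(-548\right) \left(339 - 160\right)\right) - 484644 = \left(2 + 20 \cdot 179 + 4 \left(-548\right) 179\right) - 484644 = \left(2 + 3580 - 392368\right) - 484644 = -388786 - 484644 = -873430$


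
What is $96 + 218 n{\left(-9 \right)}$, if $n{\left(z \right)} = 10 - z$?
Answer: $4238$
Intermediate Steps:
$96 + 218 n{\left(-9 \right)} = 96 + 218 \left(10 - -9\right) = 96 + 218 \left(10 + 9\right) = 96 + 218 \cdot 19 = 96 + 4142 = 4238$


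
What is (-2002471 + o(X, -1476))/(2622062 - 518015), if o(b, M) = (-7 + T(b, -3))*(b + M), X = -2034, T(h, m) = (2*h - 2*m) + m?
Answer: 30649/5247 ≈ 5.8412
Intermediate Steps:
T(h, m) = -m + 2*h (T(h, m) = (-2*m + 2*h) + m = -m + 2*h)
o(b, M) = (-4 + 2*b)*(M + b) (o(b, M) = (-7 + (-1*(-3) + 2*b))*(b + M) = (-7 + (3 + 2*b))*(M + b) = (-4 + 2*b)*(M + b))
(-2002471 + o(X, -1476))/(2622062 - 518015) = (-2002471 + (-4*(-1476) - 4*(-2034) + 2*(-2034)**2 + 2*(-1476)*(-2034)))/(2622062 - 518015) = (-2002471 + (5904 + 8136 + 2*4137156 + 6004368))/2104047 = (-2002471 + (5904 + 8136 + 8274312 + 6004368))*(1/2104047) = (-2002471 + 14292720)*(1/2104047) = 12290249*(1/2104047) = 30649/5247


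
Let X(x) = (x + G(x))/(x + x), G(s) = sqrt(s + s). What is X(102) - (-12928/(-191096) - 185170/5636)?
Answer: 1120340395/33656783 + sqrt(51)/102 ≈ 33.357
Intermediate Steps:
G(s) = sqrt(2)*sqrt(s) (G(s) = sqrt(2*s) = sqrt(2)*sqrt(s))
X(x) = (x + sqrt(2)*sqrt(x))/(2*x) (X(x) = (x + sqrt(2)*sqrt(x))/(x + x) = (x + sqrt(2)*sqrt(x))/((2*x)) = (x + sqrt(2)*sqrt(x))*(1/(2*x)) = (x + sqrt(2)*sqrt(x))/(2*x))
X(102) - (-12928/(-191096) - 185170/5636) = (1/2)*(102 + sqrt(2)*sqrt(102))/102 - (-12928/(-191096) - 185170/5636) = (1/2)*(1/102)*(102 + 2*sqrt(51)) - (-12928*(-1/191096) - 185170*1/5636) = (1/2 + sqrt(51)/102) - (1616/23887 - 92585/2818) = (1/2 + sqrt(51)/102) - 1*(-2207024007/67313566) = (1/2 + sqrt(51)/102) + 2207024007/67313566 = 1120340395/33656783 + sqrt(51)/102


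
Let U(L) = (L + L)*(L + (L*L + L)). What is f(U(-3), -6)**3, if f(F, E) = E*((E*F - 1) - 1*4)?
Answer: -236029032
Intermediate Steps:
U(L) = 2*L*(L**2 + 2*L) (U(L) = (2*L)*(L + (L**2 + L)) = (2*L)*(L + (L + L**2)) = (2*L)*(L**2 + 2*L) = 2*L*(L**2 + 2*L))
f(F, E) = E*(-5 + E*F) (f(F, E) = E*((-1 + E*F) - 4) = E*(-5 + E*F))
f(U(-3), -6)**3 = (-6*(-5 - 12*(-3)**2*(2 - 3)))**3 = (-6*(-5 - 12*9*(-1)))**3 = (-6*(-5 - 6*(-18)))**3 = (-6*(-5 + 108))**3 = (-6*103)**3 = (-618)**3 = -236029032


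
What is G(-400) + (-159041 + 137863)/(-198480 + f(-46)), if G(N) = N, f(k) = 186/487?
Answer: -19326757957/48329787 ≈ -399.89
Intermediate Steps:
f(k) = 186/487 (f(k) = 186*(1/487) = 186/487)
G(-400) + (-159041 + 137863)/(-198480 + f(-46)) = -400 + (-159041 + 137863)/(-198480 + 186/487) = -400 - 21178/(-96659574/487) = -400 - 21178*(-487/96659574) = -400 + 5156843/48329787 = -19326757957/48329787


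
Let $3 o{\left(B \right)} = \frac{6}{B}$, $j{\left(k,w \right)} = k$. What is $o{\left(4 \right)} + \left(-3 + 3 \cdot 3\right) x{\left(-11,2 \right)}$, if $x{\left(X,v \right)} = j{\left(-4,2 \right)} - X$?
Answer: $\frac{85}{2} \approx 42.5$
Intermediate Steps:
$o{\left(B \right)} = \frac{2}{B}$ ($o{\left(B \right)} = \frac{6 \frac{1}{B}}{3} = \frac{2}{B}$)
$x{\left(X,v \right)} = -4 - X$
$o{\left(4 \right)} + \left(-3 + 3 \cdot 3\right) x{\left(-11,2 \right)} = \frac{2}{4} + \left(-3 + 3 \cdot 3\right) \left(-4 - -11\right) = 2 \cdot \frac{1}{4} + \left(-3 + 9\right) \left(-4 + 11\right) = \frac{1}{2} + 6 \cdot 7 = \frac{1}{2} + 42 = \frac{85}{2}$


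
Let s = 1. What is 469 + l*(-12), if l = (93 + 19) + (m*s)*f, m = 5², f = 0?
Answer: -875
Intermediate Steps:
m = 25
l = 112 (l = (93 + 19) + (25*1)*0 = 112 + 25*0 = 112 + 0 = 112)
469 + l*(-12) = 469 + 112*(-12) = 469 - 1344 = -875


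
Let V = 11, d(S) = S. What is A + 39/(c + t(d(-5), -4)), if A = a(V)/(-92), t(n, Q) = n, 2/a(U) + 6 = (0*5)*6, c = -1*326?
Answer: -10433/91356 ≈ -0.11420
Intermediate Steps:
c = -326
a(U) = -⅓ (a(U) = 2/(-6 + (0*5)*6) = 2/(-6 + 0*6) = 2/(-6 + 0) = 2/(-6) = 2*(-⅙) = -⅓)
A = 1/276 (A = -⅓/(-92) = -⅓*(-1/92) = 1/276 ≈ 0.0036232)
A + 39/(c + t(d(-5), -4)) = 1/276 + 39/(-326 - 5) = 1/276 + 39/(-331) = 1/276 + 39*(-1/331) = 1/276 - 39/331 = -10433/91356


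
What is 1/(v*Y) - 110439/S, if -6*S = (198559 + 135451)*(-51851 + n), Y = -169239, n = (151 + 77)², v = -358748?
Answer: 2873661568024627/192651774590069340 ≈ 0.014916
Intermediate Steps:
n = 51984 (n = 228² = 51984)
S = -22211665/3 (S = -(198559 + 135451)*(-51851 + 51984)/6 = -167005*133/3 = -⅙*44423330 = -22211665/3 ≈ -7.4039e+6)
1/(v*Y) - 110439/S = 1/(-358748*(-169239)) - 110439/(-22211665/3) = -1/358748*(-1/169239) - 110439*(-3/22211665) = 1/60714152772 + 47331/3173095 = 2873661568024627/192651774590069340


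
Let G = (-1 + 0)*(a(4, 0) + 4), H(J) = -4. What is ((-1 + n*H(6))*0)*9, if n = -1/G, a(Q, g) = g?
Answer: 0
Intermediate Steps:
G = -4 (G = (-1 + 0)*(0 + 4) = -1*4 = -4)
n = 1/4 (n = -1/(-4) = -1*(-1/4) = 1/4 ≈ 0.25000)
((-1 + n*H(6))*0)*9 = ((-1 + (1/4)*(-4))*0)*9 = ((-1 - 1)*0)*9 = -2*0*9 = 0*9 = 0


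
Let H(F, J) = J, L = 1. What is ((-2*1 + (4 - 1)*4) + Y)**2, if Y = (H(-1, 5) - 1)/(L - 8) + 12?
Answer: 22500/49 ≈ 459.18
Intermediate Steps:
Y = 80/7 (Y = (5 - 1)/(1 - 8) + 12 = 4/(-7) + 12 = 4*(-1/7) + 12 = -4/7 + 12 = 80/7 ≈ 11.429)
((-2*1 + (4 - 1)*4) + Y)**2 = ((-2*1 + (4 - 1)*4) + 80/7)**2 = ((-2 + 3*4) + 80/7)**2 = ((-2 + 12) + 80/7)**2 = (10 + 80/7)**2 = (150/7)**2 = 22500/49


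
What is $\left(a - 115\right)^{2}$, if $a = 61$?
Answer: $2916$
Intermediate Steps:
$\left(a - 115\right)^{2} = \left(61 - 115\right)^{2} = \left(-54\right)^{2} = 2916$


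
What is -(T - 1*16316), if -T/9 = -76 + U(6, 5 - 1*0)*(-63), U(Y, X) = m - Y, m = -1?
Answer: 19601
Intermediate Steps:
U(Y, X) = -1 - Y
T = -3285 (T = -9*(-76 + (-1 - 1*6)*(-63)) = -9*(-76 + (-1 - 6)*(-63)) = -9*(-76 - 7*(-63)) = -9*(-76 + 441) = -9*365 = -3285)
-(T - 1*16316) = -(-3285 - 1*16316) = -(-3285 - 16316) = -1*(-19601) = 19601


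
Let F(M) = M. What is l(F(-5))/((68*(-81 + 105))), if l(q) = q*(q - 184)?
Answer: 315/544 ≈ 0.57904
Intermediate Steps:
l(q) = q*(-184 + q)
l(F(-5))/((68*(-81 + 105))) = (-5*(-184 - 5))/((68*(-81 + 105))) = (-5*(-189))/((68*24)) = 945/1632 = 945*(1/1632) = 315/544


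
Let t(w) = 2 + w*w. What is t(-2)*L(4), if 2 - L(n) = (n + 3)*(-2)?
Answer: 96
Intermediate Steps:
t(w) = 2 + w²
L(n) = 8 + 2*n (L(n) = 2 - (n + 3)*(-2) = 2 - (3 + n)*(-2) = 2 - (-6 - 2*n) = 2 + (6 + 2*n) = 8 + 2*n)
t(-2)*L(4) = (2 + (-2)²)*(8 + 2*4) = (2 + 4)*(8 + 8) = 6*16 = 96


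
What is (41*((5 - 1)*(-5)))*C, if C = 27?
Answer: -22140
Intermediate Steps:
(41*((5 - 1)*(-5)))*C = (41*((5 - 1)*(-5)))*27 = (41*(4*(-5)))*27 = (41*(-20))*27 = -820*27 = -22140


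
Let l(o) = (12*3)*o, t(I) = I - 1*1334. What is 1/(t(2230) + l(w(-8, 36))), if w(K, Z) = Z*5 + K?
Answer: 1/7088 ≈ 0.00014108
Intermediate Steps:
t(I) = -1334 + I (t(I) = I - 1334 = -1334 + I)
w(K, Z) = K + 5*Z (w(K, Z) = 5*Z + K = K + 5*Z)
l(o) = 36*o
1/(t(2230) + l(w(-8, 36))) = 1/((-1334 + 2230) + 36*(-8 + 5*36)) = 1/(896 + 36*(-8 + 180)) = 1/(896 + 36*172) = 1/(896 + 6192) = 1/7088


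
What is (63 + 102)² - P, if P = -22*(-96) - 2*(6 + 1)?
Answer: 25127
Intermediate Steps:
P = 2098 (P = 2112 - 2*7 = 2112 - 14 = 2098)
(63 + 102)² - P = (63 + 102)² - 1*2098 = 165² - 2098 = 27225 - 2098 = 25127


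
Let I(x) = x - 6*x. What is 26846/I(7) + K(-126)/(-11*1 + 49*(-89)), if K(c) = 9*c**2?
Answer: -30592913/38255 ≈ -799.71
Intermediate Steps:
I(x) = -5*x
26846/I(7) + K(-126)/(-11*1 + 49*(-89)) = 26846/((-5*7)) + (9*(-126)**2)/(-11*1 + 49*(-89)) = 26846/(-35) + (9*15876)/(-11 - 4361) = 26846*(-1/35) + 142884/(-4372) = -26846/35 + 142884*(-1/4372) = -26846/35 - 35721/1093 = -30592913/38255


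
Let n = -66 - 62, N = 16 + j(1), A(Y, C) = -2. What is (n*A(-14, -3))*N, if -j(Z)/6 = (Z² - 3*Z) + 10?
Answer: -8192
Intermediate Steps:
j(Z) = -60 - 6*Z² + 18*Z (j(Z) = -6*((Z² - 3*Z) + 10) = -6*(10 + Z² - 3*Z) = -60 - 6*Z² + 18*Z)
N = -32 (N = 16 + (-60 - 6*1² + 18*1) = 16 + (-60 - 6*1 + 18) = 16 + (-60 - 6 + 18) = 16 - 48 = -32)
n = -128
(n*A(-14, -3))*N = -128*(-2)*(-32) = 256*(-32) = -8192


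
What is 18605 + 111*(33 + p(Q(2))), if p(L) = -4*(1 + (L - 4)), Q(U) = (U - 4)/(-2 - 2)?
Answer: 23378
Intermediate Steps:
Q(U) = 1 - U/4 (Q(U) = (-4 + U)/(-4) = (-4 + U)*(-¼) = 1 - U/4)
p(L) = 12 - 4*L (p(L) = -4*(1 + (-4 + L)) = -4*(-3 + L) = 12 - 4*L)
18605 + 111*(33 + p(Q(2))) = 18605 + 111*(33 + (12 - 4*(1 - ¼*2))) = 18605 + 111*(33 + (12 - 4*(1 - ½))) = 18605 + 111*(33 + (12 - 4*½)) = 18605 + 111*(33 + (12 - 2)) = 18605 + 111*(33 + 10) = 18605 + 111*43 = 18605 + 4773 = 23378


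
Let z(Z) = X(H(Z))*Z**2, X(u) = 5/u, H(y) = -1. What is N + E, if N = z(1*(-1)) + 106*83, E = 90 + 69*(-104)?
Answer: 1707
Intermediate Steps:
z(Z) = -5*Z**2 (z(Z) = (5/(-1))*Z**2 = (5*(-1))*Z**2 = -5*Z**2)
E = -7086 (E = 90 - 7176 = -7086)
N = 8793 (N = -5*1**2 + 106*83 = -5*(-1)**2 + 8798 = -5*1 + 8798 = -5 + 8798 = 8793)
N + E = 8793 - 7086 = 1707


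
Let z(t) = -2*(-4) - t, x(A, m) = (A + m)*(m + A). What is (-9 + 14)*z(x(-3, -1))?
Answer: -40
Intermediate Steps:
x(A, m) = (A + m)**2 (x(A, m) = (A + m)*(A + m) = (A + m)**2)
z(t) = 8 - t
(-9 + 14)*z(x(-3, -1)) = (-9 + 14)*(8 - (-3 - 1)**2) = 5*(8 - 1*(-4)**2) = 5*(8 - 1*16) = 5*(8 - 16) = 5*(-8) = -40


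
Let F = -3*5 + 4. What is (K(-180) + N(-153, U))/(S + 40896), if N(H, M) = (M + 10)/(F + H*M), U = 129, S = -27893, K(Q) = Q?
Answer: -3554779/256783244 ≈ -0.013844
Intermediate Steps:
F = -11 (F = -15 + 4 = -11)
N(H, M) = (10 + M)/(-11 + H*M) (N(H, M) = (M + 10)/(-11 + H*M) = (10 + M)/(-11 + H*M))
(K(-180) + N(-153, U))/(S + 40896) = (-180 + (10 + 129)/(-11 - 153*129))/(-27893 + 40896) = (-180 + 139/(-11 - 19737))/13003 = (-180 + 139/(-19748))*(1/13003) = (-180 - 1/19748*139)*(1/13003) = (-180 - 139/19748)*(1/13003) = -3554779/19748*1/13003 = -3554779/256783244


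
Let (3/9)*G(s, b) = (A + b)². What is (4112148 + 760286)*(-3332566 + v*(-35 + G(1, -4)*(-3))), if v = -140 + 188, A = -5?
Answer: -16416389785292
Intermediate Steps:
G(s, b) = 3*(-5 + b)²
v = 48
(4112148 + 760286)*(-3332566 + v*(-35 + G(1, -4)*(-3))) = (4112148 + 760286)*(-3332566 + 48*(-35 + (3*(-5 - 4)²)*(-3))) = 4872434*(-3332566 + 48*(-35 + (3*(-9)²)*(-3))) = 4872434*(-3332566 + 48*(-35 + (3*81)*(-3))) = 4872434*(-3332566 + 48*(-35 + 243*(-3))) = 4872434*(-3332566 + 48*(-35 - 729)) = 4872434*(-3332566 + 48*(-764)) = 4872434*(-3332566 - 36672) = 4872434*(-3369238) = -16416389785292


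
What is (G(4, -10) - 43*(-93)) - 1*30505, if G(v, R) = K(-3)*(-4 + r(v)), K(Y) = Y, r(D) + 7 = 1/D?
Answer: -105895/4 ≈ -26474.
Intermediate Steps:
r(D) = -7 + 1/D
G(v, R) = 33 - 3/v (G(v, R) = -3*(-4 + (-7 + 1/v)) = -3*(-11 + 1/v) = 33 - 3/v)
(G(4, -10) - 43*(-93)) - 1*30505 = ((33 - 3/4) - 43*(-93)) - 1*30505 = ((33 - 3*¼) + 3999) - 30505 = ((33 - ¾) + 3999) - 30505 = (129/4 + 3999) - 30505 = 16125/4 - 30505 = -105895/4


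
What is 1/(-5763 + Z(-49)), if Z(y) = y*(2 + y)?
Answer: -1/3460 ≈ -0.00028902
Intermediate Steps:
1/(-5763 + Z(-49)) = 1/(-5763 - 49*(2 - 49)) = 1/(-5763 - 49*(-47)) = 1/(-5763 + 2303) = 1/(-3460) = -1/3460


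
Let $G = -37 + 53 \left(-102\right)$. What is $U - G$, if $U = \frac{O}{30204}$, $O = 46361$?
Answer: $\frac{164446733}{30204} \approx 5444.5$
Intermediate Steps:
$G = -5443$ ($G = -37 - 5406 = -5443$)
$U = \frac{46361}{30204} \approx 1.5349$
$U - G = \frac{46361}{30204} - -5443 = \frac{46361}{30204} + 5443 = \frac{164446733}{30204}$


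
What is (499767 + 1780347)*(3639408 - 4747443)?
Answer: -2526446115990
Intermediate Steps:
(499767 + 1780347)*(3639408 - 4747443) = 2280114*(-1108035) = -2526446115990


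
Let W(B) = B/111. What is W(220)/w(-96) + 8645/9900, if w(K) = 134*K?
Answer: 5713913/6544560 ≈ 0.87308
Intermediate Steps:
W(B) = B/111 (W(B) = B*(1/111) = B/111)
W(220)/w(-96) + 8645/9900 = ((1/111)*220)/((134*(-96))) + 8645/9900 = (220/111)/(-12864) + 8645*(1/9900) = (220/111)*(-1/12864) + 1729/1980 = -55/356976 + 1729/1980 = 5713913/6544560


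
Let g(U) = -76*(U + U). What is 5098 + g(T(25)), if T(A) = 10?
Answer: 3578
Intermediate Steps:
g(U) = -152*U
5098 + g(T(25)) = 5098 - 152*10 = 5098 - 1520 = 3578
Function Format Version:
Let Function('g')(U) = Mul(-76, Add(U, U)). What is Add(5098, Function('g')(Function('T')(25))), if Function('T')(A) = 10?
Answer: 3578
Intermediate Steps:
Function('g')(U) = Mul(-152, U) (Function('g')(U) = Mul(-76, Mul(2, U)) = Mul(-152, U))
Add(5098, Function('g')(Function('T')(25))) = Add(5098, Mul(-152, 10)) = Add(5098, -1520) = 3578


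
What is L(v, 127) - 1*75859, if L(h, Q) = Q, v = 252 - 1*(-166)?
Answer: -75732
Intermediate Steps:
v = 418 (v = 252 + 166 = 418)
L(v, 127) - 1*75859 = 127 - 1*75859 = 127 - 75859 = -75732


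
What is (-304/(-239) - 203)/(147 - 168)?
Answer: 16071/1673 ≈ 9.6061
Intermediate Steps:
(-304/(-239) - 203)/(147 - 168) = (-304*(-1/239) - 203)/(-21) = (304/239 - 203)*(-1/21) = -48213/239*(-1/21) = 16071/1673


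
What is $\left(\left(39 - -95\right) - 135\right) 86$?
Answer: $-86$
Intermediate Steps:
$\left(\left(39 - -95\right) - 135\right) 86 = \left(\left(39 + 95\right) - 135\right) 86 = \left(134 - 135\right) 86 = \left(-1\right) 86 = -86$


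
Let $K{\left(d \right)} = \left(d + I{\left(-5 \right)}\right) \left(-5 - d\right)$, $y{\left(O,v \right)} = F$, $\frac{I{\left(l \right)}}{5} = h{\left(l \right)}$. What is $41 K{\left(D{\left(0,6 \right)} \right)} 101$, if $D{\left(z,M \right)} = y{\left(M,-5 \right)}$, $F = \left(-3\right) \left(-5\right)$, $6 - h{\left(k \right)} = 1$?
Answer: $-3312800$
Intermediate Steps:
$h{\left(k \right)} = 5$ ($h{\left(k \right)} = 6 - 1 = 5$)
$F = 15$
$I{\left(l \right)} = 25$ ($I{\left(l \right)} = 5 \cdot 5 = 25$)
$y{\left(O,v \right)} = 15$
$D{\left(z,M \right)} = 15$
$K{\left(d \right)} = \left(-5 - d\right) \left(25 + d\right)$ ($K{\left(d \right)} = \left(d + 25\right) \left(-5 - d\right) = \left(25 + d\right) \left(-5 - d\right) = \left(-5 - d\right) \left(25 + d\right)$)
$41 K{\left(D{\left(0,6 \right)} \right)} 101 = 41 \left(-125 - 15^{2} - 450\right) 101 = 41 \left(-125 - 225 - 450\right) 101 = 41 \left(-800\right) 101 = \left(-32800\right) 101 = -3312800$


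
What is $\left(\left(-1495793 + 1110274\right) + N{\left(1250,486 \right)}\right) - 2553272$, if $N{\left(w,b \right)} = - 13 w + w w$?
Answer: $-1392541$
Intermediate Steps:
$N{\left(w,b \right)} = w^{2} - 13 w$ ($N{\left(w,b \right)} = - 13 w + w^{2} = w^{2} - 13 w$)
$\left(\left(-1495793 + 1110274\right) + N{\left(1250,486 \right)}\right) - 2553272 = \left(\left(-1495793 + 1110274\right) + 1250 \left(-13 + 1250\right)\right) - 2553272 = \left(-385519 + 1250 \cdot 1237\right) - 2553272 = \left(-385519 + 1546250\right) - 2553272 = 1160731 - 2553272 = -1392541$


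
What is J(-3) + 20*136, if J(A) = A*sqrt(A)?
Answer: 2720 - 3*I*sqrt(3) ≈ 2720.0 - 5.1962*I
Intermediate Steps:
J(A) = A**(3/2)
J(-3) + 20*136 = (-3)**(3/2) + 20*136 = -3*I*sqrt(3) + 2720 = 2720 - 3*I*sqrt(3)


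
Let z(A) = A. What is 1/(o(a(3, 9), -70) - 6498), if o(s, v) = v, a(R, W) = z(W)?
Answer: -1/6568 ≈ -0.00015225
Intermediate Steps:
a(R, W) = W
1/(o(a(3, 9), -70) - 6498) = 1/(-70 - 6498) = 1/(-6568) = -1/6568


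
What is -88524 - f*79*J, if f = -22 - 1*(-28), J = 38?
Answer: -106536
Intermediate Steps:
f = 6 (f = -22 + 28 = 6)
-88524 - f*79*J = -88524 - 6*79*38 = -88524 - 474*38 = -88524 - 1*18012 = -88524 - 18012 = -106536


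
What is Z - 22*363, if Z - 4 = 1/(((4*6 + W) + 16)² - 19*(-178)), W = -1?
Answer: -39135745/4903 ≈ -7982.0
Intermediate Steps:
Z = 19613/4903 (Z = 4 + 1/(((4*6 - 1) + 16)² - 19*(-178)) = 4 + 1/(((24 - 1) + 16)² + 3382) = 4 + 1/((23 + 16)² + 3382) = 4 + 1/(39² + 3382) = 4 + 1/(1521 + 3382) = 4 + 1/4903 = 19613/4903 ≈ 4.0002)
Z - 22*363 = 19613/4903 - 22*363 = 19613/4903 - 7986 = -39135745/4903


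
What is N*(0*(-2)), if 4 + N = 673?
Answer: 0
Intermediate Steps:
N = 669 (N = -4 + 673 = 669)
N*(0*(-2)) = 669*(0*(-2)) = 669*0 = 0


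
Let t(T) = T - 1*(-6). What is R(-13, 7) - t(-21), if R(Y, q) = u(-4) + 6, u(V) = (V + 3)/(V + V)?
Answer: 169/8 ≈ 21.125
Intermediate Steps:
t(T) = 6 + T (t(T) = T + 6 = 6 + T)
u(V) = (3 + V)/(2*V) (u(V) = (3 + V)/((2*V)) = (3 + V)*(1/(2*V)) = (3 + V)/(2*V))
R(Y, q) = 49/8 (R(Y, q) = (1/2)*(3 - 4)/(-4) + 6 = (1/2)*(-1/4)*(-1) + 6 = 1/8 + 6 = 49/8)
R(-13, 7) - t(-21) = 49/8 - (6 - 21) = 49/8 - 1*(-15) = 49/8 + 15 = 169/8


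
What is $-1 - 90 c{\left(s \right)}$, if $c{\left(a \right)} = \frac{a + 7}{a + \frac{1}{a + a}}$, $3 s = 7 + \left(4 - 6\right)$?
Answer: $- \frac{23459}{59} \approx -397.61$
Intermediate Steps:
$s = \frac{5}{3}$ ($s = \frac{7 + \left(4 - 6\right)}{3} = \frac{7 - 2}{3} = \frac{1}{3} \cdot 5 = \frac{5}{3} \approx 1.6667$)
$c{\left(a \right)} = \frac{7 + a}{a + \frac{1}{2 a}}$
$-1 - 90 c{\left(s \right)} = -1 - 90 \cdot 2 \cdot \frac{5}{3} \frac{1}{1 + 2 \left(\frac{5}{3}\right)^{2}} \left(7 + \frac{5}{3}\right) = -1 - 90 \cdot 2 \cdot \frac{5}{3} \frac{1}{1 + 2 \cdot \frac{25}{9}} \cdot \frac{26}{3} = -1 - 90 \cdot 2 \cdot \frac{5}{3} \frac{1}{1 + \frac{50}{9}} \cdot \frac{26}{3} = -1 - 90 \cdot 2 \cdot \frac{5}{3} \frac{1}{\frac{59}{9}} \cdot \frac{26}{3} = -1 - 90 \cdot 2 \cdot \frac{5}{3} \cdot \frac{9}{59} \cdot \frac{26}{3} = -1 - \frac{23400}{59} = - \frac{23459}{59}$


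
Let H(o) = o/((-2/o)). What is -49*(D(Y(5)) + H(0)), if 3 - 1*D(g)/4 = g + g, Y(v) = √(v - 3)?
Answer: -588 + 392*√2 ≈ -33.628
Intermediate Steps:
H(o) = -o²/2 (H(o) = o*(-o/2) = -o²/2)
Y(v) = √(-3 + v)
D(g) = 12 - 8*g (D(g) = 12 - 4*(g + g) = 12 - 8*g)
-49*(D(Y(5)) + H(0)) = -49*((12 - 8*√(-3 + 5)) - ½*0²) = -49*((12 - 8*√2) - ½*0) = -49*((12 - 8*√2) + 0) = -49*(12 - 8*√2) = -588 + 392*√2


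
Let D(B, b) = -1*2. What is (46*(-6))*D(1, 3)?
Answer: 552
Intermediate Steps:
D(B, b) = -2
(46*(-6))*D(1, 3) = (46*(-6))*(-2) = -276*(-2) = 552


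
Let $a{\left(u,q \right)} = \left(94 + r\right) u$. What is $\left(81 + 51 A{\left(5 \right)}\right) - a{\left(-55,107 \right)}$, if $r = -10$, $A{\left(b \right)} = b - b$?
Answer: $4701$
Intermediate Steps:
$A{\left(b \right)} = 0$
$a{\left(u,q \right)} = 84 u$ ($a{\left(u,q \right)} = \left(94 - 10\right) u = 84 u$)
$\left(81 + 51 A{\left(5 \right)}\right) - a{\left(-55,107 \right)} = \left(81 + 51 \cdot 0\right) - 84 \left(-55\right) = \left(81 + 0\right) - -4620 = 81 + 4620 = 4701$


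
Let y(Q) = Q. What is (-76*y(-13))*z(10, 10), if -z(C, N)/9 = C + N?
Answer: -177840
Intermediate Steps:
z(C, N) = -9*C - 9*N (z(C, N) = -9*(C + N) = -9*C - 9*N)
(-76*y(-13))*z(10, 10) = (-76*(-13))*(-9*10 - 9*10) = 988*(-90 - 90) = 988*(-180) = -177840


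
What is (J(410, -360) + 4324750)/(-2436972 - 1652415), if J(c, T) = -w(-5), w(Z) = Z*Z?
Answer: -1441575/1363129 ≈ -1.0575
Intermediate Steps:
w(Z) = Z²
J(c, T) = -25 (J(c, T) = -1*(-5)² = -1*25 = -25)
(J(410, -360) + 4324750)/(-2436972 - 1652415) = (-25 + 4324750)/(-2436972 - 1652415) = 4324725/(-4089387) = 4324725*(-1/4089387) = -1441575/1363129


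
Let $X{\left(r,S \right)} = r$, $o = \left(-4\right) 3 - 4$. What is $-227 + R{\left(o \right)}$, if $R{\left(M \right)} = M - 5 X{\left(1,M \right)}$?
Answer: $-248$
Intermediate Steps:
$o = -16$ ($o = -12 - 4 = -16$)
$R{\left(M \right)} = -5 + M$ ($R{\left(M \right)} = M - 5 = -5 + M$)
$-227 + R{\left(o \right)} = -227 - 21 = -248$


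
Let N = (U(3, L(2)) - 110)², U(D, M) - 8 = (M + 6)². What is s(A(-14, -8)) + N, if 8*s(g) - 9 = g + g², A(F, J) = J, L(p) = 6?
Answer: 14177/8 ≈ 1772.1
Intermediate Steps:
U(D, M) = 8 + (6 + M)² (U(D, M) = 8 + (M + 6)² = 8 + (6 + M)²)
s(g) = 9/8 + g/8 + g²/8 (s(g) = 9/8 + (g + g²)/8 = 9/8 + (g/8 + g²/8) = 9/8 + g/8 + g²/8)
N = 1764 (N = ((8 + (6 + 6)²) - 110)² = ((8 + 12²) - 110)² = ((8 + 144) - 110)² = (152 - 110)² = 42² = 1764)
s(A(-14, -8)) + N = (9/8 + (⅛)*(-8) + (⅛)*(-8)²) + 1764 = (9/8 - 1 + (⅛)*64) + 1764 = (9/8 - 1 + 8) + 1764 = 65/8 + 1764 = 14177/8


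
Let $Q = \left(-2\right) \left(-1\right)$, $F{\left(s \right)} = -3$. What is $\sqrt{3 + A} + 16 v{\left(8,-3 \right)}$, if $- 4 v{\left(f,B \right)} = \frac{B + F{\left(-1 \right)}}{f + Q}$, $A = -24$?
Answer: $\frac{12}{5} + i \sqrt{21} \approx 2.4 + 4.5826 i$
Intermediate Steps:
$Q = 2$
$v{\left(f,B \right)} = - \frac{-3 + B}{4 \left(2 + f\right)}$ ($v{\left(f,B \right)} = - \frac{\left(B - 3\right) \frac{1}{f + 2}}{4} = - \frac{\left(-3 + B\right) \frac{1}{2 + f}}{4} = - \frac{\frac{1}{2 + f} \left(-3 + B\right)}{4} = - \frac{-3 + B}{4 \left(2 + f\right)}$)
$\sqrt{3 + A} + 16 v{\left(8,-3 \right)} = \sqrt{3 - 24} + 16 \frac{3 - -3}{4 \left(2 + 8\right)} = \sqrt{-21} + 16 \frac{3 + 3}{4 \cdot 10} = i \sqrt{21} + 16 \cdot \frac{1}{4} \cdot \frac{1}{10} \cdot 6 = i \sqrt{21} + 16 \cdot \frac{3}{20} = i \sqrt{21} + \frac{12}{5} = \frac{12}{5} + i \sqrt{21}$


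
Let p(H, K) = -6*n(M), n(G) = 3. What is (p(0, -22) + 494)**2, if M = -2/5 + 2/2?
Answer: 226576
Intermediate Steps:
M = 3/5 (M = -2*1/5 + 2*(1/2) = -2/5 + 1 = 3/5 ≈ 0.60000)
p(H, K) = -18 (p(H, K) = -6*3 = -18)
(p(0, -22) + 494)**2 = (-18 + 494)**2 = 476**2 = 226576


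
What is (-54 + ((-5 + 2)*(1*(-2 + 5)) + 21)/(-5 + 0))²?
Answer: 79524/25 ≈ 3181.0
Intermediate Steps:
(-54 + ((-5 + 2)*(1*(-2 + 5)) + 21)/(-5 + 0))² = (-54 + (-3*3 + 21)/(-5))² = (-54 + (-3*3 + 21)*(-⅕))² = (-54 + (-9 + 21)*(-⅕))² = (-54 + 12*(-⅕))² = (-54 - 12/5)² = (-282/5)² = 79524/25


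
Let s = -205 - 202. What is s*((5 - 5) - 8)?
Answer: 3256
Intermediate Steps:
s = -407
s*((5 - 5) - 8) = -407*((5 - 5) - 8) = -407*(0 - 8) = -407*(-8) = 3256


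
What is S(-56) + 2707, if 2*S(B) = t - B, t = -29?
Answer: 5441/2 ≈ 2720.5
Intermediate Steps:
S(B) = -29/2 - B/2 (S(B) = (-29 - B)/2 = -29/2 - B/2)
S(-56) + 2707 = (-29/2 - ½*(-56)) + 2707 = (-29/2 + 28) + 2707 = 27/2 + 2707 = 5441/2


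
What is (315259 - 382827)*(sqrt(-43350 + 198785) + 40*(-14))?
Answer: 37838080 - 67568*sqrt(155435) ≈ 1.1199e+7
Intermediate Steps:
(315259 - 382827)*(sqrt(-43350 + 198785) + 40*(-14)) = -67568*(sqrt(155435) - 560) = -67568*(-560 + sqrt(155435)) = 37838080 - 67568*sqrt(155435)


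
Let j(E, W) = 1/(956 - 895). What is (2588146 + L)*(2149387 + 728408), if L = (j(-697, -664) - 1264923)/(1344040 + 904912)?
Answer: 510891358232040113475/68593036 ≈ 7.4482e+12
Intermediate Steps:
j(E, W) = 1/61
L = -38580151/68593036 (L = (1/61 - 1264923)/(1344040 + 904912) = -77160302/61/2248952 = -77160302/61*1/2248952 = -38580151/68593036 ≈ -0.56245)
(2588146 + L)*(2149387 + 728408) = (2588146 - 38580151/68593036)*(2149387 + 728408) = (177528753171105/68593036)*2877795 = 510891358232040113475/68593036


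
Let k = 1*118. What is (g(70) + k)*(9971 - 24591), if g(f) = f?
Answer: -2748560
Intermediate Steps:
k = 118
(g(70) + k)*(9971 - 24591) = (70 + 118)*(9971 - 24591) = 188*(-14620) = -2748560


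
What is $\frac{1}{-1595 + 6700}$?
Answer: $\frac{1}{5105} \approx 0.00019589$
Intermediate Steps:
$\frac{1}{-1595 + 6700} = \frac{1}{5105}$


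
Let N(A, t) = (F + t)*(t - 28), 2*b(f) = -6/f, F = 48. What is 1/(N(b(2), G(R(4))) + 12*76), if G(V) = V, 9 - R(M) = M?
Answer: -1/307 ≈ -0.0032573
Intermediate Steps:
R(M) = 9 - M
b(f) = -3/f (b(f) = (-6/f)/2 = -3/f)
N(A, t) = (-28 + t)*(48 + t) (N(A, t) = (48 + t)*(t - 28) = (48 + t)*(-28 + t) = (-28 + t)*(48 + t))
1/(N(b(2), G(R(4))) + 12*76) = 1/((-1344 + (9 - 1*4)² + 20*(9 - 1*4)) + 12*76) = 1/((-1344 + (9 - 4)² + 20*(9 - 4)) + 912) = 1/((-1344 + 5² + 20*5) + 912) = 1/((-1344 + 25 + 100) + 912) = 1/(-1219 + 912) = 1/(-307) = -1/307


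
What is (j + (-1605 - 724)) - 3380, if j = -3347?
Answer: -9056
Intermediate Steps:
(j + (-1605 - 724)) - 3380 = (-3347 + (-1605 - 724)) - 3380 = (-3347 - 2329) - 3380 = -5676 - 3380 = -9056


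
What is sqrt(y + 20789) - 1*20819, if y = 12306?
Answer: -20819 + sqrt(33095) ≈ -20637.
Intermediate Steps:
sqrt(y + 20789) - 1*20819 = sqrt(12306 + 20789) - 1*20819 = sqrt(33095) - 20819 = -20819 + sqrt(33095)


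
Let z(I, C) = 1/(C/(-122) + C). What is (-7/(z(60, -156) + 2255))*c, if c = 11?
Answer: -726726/21282629 ≈ -0.034146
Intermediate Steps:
z(I, C) = 122/(121*C) (z(I, C) = 1/(C*(-1/122) + C) = 1/(-C/122 + C) = 1/(121*C/122) = 122/(121*C))
(-7/(z(60, -156) + 2255))*c = (-7/((122/121)/(-156) + 2255))*11 = (-7/((122/121)*(-1/156) + 2255))*11 = (-7/(-61/9438 + 2255))*11 = (-7/(21282629/9438))*11 = ((9438/21282629)*(-7))*11 = -66066/21282629*11 = -726726/21282629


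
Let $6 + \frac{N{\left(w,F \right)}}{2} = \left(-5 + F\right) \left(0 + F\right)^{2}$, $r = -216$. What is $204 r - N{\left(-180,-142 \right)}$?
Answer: $5884164$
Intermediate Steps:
$N{\left(w,F \right)} = -12 + 2 F^{2} \left(-5 + F\right)$ ($N{\left(w,F \right)} = -12 + 2 \left(-5 + F\right) \left(0 + F\right)^{2} = -12 + 2 \left(-5 + F\right) F^{2} = -12 + 2 F^{2} \left(-5 + F\right)$)
$204 r - N{\left(-180,-142 \right)} = 204 \left(-216\right) - \left(-12 - 10 \left(-142\right)^{2} + 2 \left(-142\right)^{3}\right) = -44064 - \left(-12 - 201640 + 2 \left(-2863288\right)\right) = -44064 - \left(-12 - 201640 - 5726576\right) = -44064 - -5928228 = -44064 + 5928228 = 5884164$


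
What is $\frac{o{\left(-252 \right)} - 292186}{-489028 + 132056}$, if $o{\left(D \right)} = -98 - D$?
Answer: $\frac{73008}{89243} \approx 0.81808$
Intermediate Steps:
$\frac{o{\left(-252 \right)} - 292186}{-489028 + 132056} = \frac{\left(-98 - -252\right) - 292186}{-489028 + 132056} = \frac{\left(-98 + 252\right) - 292186}{-356972} = \left(154 - 292186\right) \left(- \frac{1}{356972}\right) = \left(-292032\right) \left(- \frac{1}{356972}\right) = \frac{73008}{89243}$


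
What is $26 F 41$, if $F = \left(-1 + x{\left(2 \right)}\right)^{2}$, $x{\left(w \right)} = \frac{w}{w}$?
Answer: $0$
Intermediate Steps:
$x{\left(w \right)} = 1$
$F = 0$ ($F = \left(-1 + 1\right)^{2} = 0^{2} = 0$)
$26 F 41 = 26 \cdot 0 \cdot 41 = 0 \cdot 41 = 0$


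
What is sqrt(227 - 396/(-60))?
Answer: 4*sqrt(365)/5 ≈ 15.284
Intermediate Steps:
sqrt(227 - 396/(-60)) = sqrt(227 - 396*(-1/60)) = sqrt(227 + 33/5) = sqrt(1168/5) = 4*sqrt(365)/5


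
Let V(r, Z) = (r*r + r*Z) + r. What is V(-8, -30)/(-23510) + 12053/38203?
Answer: 136028971/449076265 ≈ 0.30291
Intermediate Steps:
V(r, Z) = r + r**2 + Z*r (V(r, Z) = (r**2 + Z*r) + r = r + r**2 + Z*r)
V(-8, -30)/(-23510) + 12053/38203 = -8*(1 - 30 - 8)/(-23510) + 12053/38203 = -8*(-37)*(-1/23510) + 12053*(1/38203) = 296*(-1/23510) + 12053/38203 = -148/11755 + 12053/38203 = 136028971/449076265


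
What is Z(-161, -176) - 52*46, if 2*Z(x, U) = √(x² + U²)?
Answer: -2392 + √56897/2 ≈ -2272.7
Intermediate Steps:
Z(x, U) = √(U² + x²)/2 (Z(x, U) = √(x² + U²)/2 = √(U² + x²)/2)
Z(-161, -176) - 52*46 = √((-176)² + (-161)²)/2 - 52*46 = √(30976 + 25921)/2 - 1*2392 = √56897/2 - 2392 = -2392 + √56897/2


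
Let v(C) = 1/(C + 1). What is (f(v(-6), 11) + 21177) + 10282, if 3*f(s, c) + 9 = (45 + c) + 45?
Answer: 94469/3 ≈ 31490.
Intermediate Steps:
v(C) = 1/(1 + C)
f(s, c) = 27 + c/3 (f(s, c) = -3 + ((45 + c) + 45)/3 = -3 + (90 + c)/3 = -3 + (30 + c/3) = 27 + c/3)
(f(v(-6), 11) + 21177) + 10282 = ((27 + (⅓)*11) + 21177) + 10282 = ((27 + 11/3) + 21177) + 10282 = (92/3 + 21177) + 10282 = 63623/3 + 10282 = 94469/3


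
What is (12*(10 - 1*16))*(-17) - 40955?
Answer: -39731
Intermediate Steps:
(12*(10 - 1*16))*(-17) - 40955 = (12*(10 - 16))*(-17) - 40955 = (12*(-6))*(-17) - 40955 = -72*(-17) - 40955 = 1224 - 40955 = -39731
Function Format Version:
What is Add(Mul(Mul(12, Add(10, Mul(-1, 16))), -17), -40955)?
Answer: -39731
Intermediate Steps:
Add(Mul(Mul(12, Add(10, Mul(-1, 16))), -17), -40955) = Add(Mul(Mul(12, Add(10, -16)), -17), -40955) = Add(Mul(Mul(12, -6), -17), -40955) = Add(Mul(-72, -17), -40955) = Add(1224, -40955) = -39731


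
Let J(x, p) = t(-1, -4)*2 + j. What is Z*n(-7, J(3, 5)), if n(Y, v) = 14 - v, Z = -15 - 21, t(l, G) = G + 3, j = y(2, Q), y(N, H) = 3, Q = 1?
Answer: -468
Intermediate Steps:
j = 3
t(l, G) = 3 + G
Z = -36
J(x, p) = 1 (J(x, p) = (3 - 4)*2 + 3 = -1*2 + 3 = -2 + 3 = 1)
Z*n(-7, J(3, 5)) = -36*(14 - 1*1) = -36*(14 - 1) = -36*13 = -468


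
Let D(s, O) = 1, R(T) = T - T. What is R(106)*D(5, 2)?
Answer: 0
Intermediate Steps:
R(T) = 0
R(106)*D(5, 2) = 0*1 = 0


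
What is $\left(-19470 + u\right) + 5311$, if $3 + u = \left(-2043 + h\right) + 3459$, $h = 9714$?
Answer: $-3032$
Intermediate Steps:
$u = 11127$ ($u = -3 + \left(\left(-2043 + 9714\right) + 3459\right) = -3 + \left(7671 + 3459\right) = -3 + 11130 = 11127$)
$\left(-19470 + u\right) + 5311 = \left(-19470 + 11127\right) + 5311 = -8343 + 5311 = -3032$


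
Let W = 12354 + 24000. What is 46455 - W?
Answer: 10101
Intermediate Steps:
W = 36354
46455 - W = 46455 - 1*36354 = 46455 - 36354 = 10101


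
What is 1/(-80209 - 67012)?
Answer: -1/147221 ≈ -6.7925e-6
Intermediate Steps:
1/(-80209 - 67012) = 1/(-147221) = -1/147221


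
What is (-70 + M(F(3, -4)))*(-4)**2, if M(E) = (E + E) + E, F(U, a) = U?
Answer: -976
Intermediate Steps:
M(E) = 3*E (M(E) = 2*E + E = 3*E)
(-70 + M(F(3, -4)))*(-4)**2 = (-70 + 3*3)*(-4)**2 = (-70 + 9)*16 = -61*16 = -976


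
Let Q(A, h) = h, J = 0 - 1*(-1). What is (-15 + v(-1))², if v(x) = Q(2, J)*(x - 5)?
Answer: 441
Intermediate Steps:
J = 1 (J = 0 + 1 = 1)
v(x) = -5 + x (v(x) = 1*(x - 5) = 1*(-5 + x) = -5 + x)
(-15 + v(-1))² = (-15 + (-5 - 1))² = (-15 - 6)² = (-21)² = 441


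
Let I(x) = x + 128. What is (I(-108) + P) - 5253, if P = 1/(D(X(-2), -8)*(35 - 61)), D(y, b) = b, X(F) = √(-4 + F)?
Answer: -1088463/208 ≈ -5233.0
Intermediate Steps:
P = 1/208 (P = 1/(-8*(35 - 61)) = 1/(-8*(-26)) = 1/208 ≈ 0.0048077)
I(x) = 128 + x
(I(-108) + P) - 5253 = ((128 - 108) + 1/208) - 5253 = (20 + 1/208) - 5253 = 4161/208 - 5253 = -1088463/208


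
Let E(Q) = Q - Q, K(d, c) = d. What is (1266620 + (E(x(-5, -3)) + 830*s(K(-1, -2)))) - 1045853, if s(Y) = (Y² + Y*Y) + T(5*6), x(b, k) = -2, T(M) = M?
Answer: 247327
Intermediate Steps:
s(Y) = 30 + 2*Y² (s(Y) = (Y² + Y*Y) + 5*6 = (Y² + Y²) + 30 = 2*Y² + 30 = 30 + 2*Y²)
E(Q) = 0
(1266620 + (E(x(-5, -3)) + 830*s(K(-1, -2)))) - 1045853 = (1266620 + (0 + 830*(30 + 2*(-1)²))) - 1045853 = (1266620 + (0 + 830*(30 + 2*1))) - 1045853 = (1266620 + (0 + 830*(30 + 2))) - 1045853 = (1266620 + (0 + 830*32)) - 1045853 = (1266620 + (0 + 26560)) - 1045853 = (1266620 + 26560) - 1045853 = 1293180 - 1045853 = 247327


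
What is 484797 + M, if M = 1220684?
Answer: 1705481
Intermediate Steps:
484797 + M = 484797 + 1220684 = 1705481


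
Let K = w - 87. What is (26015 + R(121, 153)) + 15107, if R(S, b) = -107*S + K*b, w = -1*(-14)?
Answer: 17006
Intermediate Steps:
w = 14
K = -73 (K = 14 - 87 = -73)
R(S, b) = -107*S - 73*b
(26015 + R(121, 153)) + 15107 = (26015 + (-107*121 - 73*153)) + 15107 = (26015 + (-12947 - 11169)) + 15107 = (26015 - 24116) + 15107 = 1899 + 15107 = 17006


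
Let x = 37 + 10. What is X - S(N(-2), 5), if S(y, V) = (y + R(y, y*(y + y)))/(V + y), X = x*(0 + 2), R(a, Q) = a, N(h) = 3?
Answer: 373/4 ≈ 93.250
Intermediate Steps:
x = 47
X = 94 (X = 47*(0 + 2) = 47*2 = 94)
S(y, V) = 2*y/(V + y) (S(y, V) = (y + y)/(V + y) = (2*y)/(V + y) = 2*y/(V + y))
X - S(N(-2), 5) = 94 - 2*3/(5 + 3) = 94 - 2*3/8 = 94 - 1*¾ = 94 - ¾ = 373/4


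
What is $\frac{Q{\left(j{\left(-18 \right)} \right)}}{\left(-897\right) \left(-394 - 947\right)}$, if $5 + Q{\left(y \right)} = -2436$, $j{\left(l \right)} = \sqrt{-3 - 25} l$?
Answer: $- \frac{2441}{1202877} \approx -0.0020293$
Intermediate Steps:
$j{\left(l \right)} = 2 i l \sqrt{7}$ ($j{\left(l \right)} = \sqrt{-28} l = 2 i \sqrt{7} l = 2 i l \sqrt{7}$)
$Q{\left(y \right)} = -2441$ ($Q{\left(y \right)} = -5 - 2436 = -2441$)
$\frac{Q{\left(j{\left(-18 \right)} \right)}}{\left(-897\right) \left(-394 - 947\right)} = - \frac{2441}{\left(-897\right) \left(-394 - 947\right)} = - \frac{2441}{\left(-897\right) \left(-1341\right)} = - \frac{2441}{1202877}$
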